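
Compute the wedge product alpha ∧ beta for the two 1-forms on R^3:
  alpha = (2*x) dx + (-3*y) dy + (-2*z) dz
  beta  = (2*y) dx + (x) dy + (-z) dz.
alpha ∧ beta = (2*x^2 + 6*y^2) dx ∧ dy + (2*z*(-x + 2*y)) dx ∧ dz + (z*(2*x + 3*y)) dy ∧ dz

Distribute the wedge, using dx_i ∧ dx_j = -dx_j ∧ dx_i and dx_i ∧ dx_i = 0. For each pair (i, j) with i < j, the coefficient of dx_i ∧ dx_j in alpha ∧ beta is (alpha_i * beta_j - alpha_j * beta_i). Collecting: alpha ∧ beta = (2*x^2 + 6*y^2) dx ∧ dy + (2*z*(-x + 2*y)) dx ∧ dz + (z*(2*x + 3*y)) dy ∧ dz.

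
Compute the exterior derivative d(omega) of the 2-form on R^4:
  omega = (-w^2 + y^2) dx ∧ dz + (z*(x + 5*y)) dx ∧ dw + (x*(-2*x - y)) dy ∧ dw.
d(omega) = (-2*y) dx ∧ dy ∧ dz + (-2*w - x - 5*y) dx ∧ dz ∧ dw + (-4*x - y - 5*z) dx ∧ dy ∧ dw

For a 2-form omega = sum_{i<j} g_{ij} dx_i ∧ dx_j, the exterior derivative is
  d(omega) = sum_{i<j} d(g_{ij}) ∧ dx_i ∧ dx_j = sum_{i<j, k} (∂g_{ij}/∂x_k) dx_k ∧ dx_i ∧ dx_j.
Expand each term, using dx_k ∧ dx_i ∧ dx_j = sgn(permutation) dx_{(a)} ∧ dx_{(b)} ∧ dx_{(c)} with (a < b < c) sorted:
  d(-w^2 + y^2) includes (∂/∂y)(-w^2 + y^2) dy = (2*y) dy, which multiplied by dx ∧ dz gives (-2*y) dx ∧ dy ∧ dz
  d(-w^2 + y^2) includes (∂/∂w)(-w^2 + y^2) dw = (-2*w) dw, which multiplied by dx ∧ dz gives (-2*w) dx ∧ dz ∧ dw
  d(z*(x + 5*y)) includes (∂/∂y)(z*(x + 5*y)) dy = (5*z) dy, which multiplied by dx ∧ dw gives (-5*z) dx ∧ dy ∧ dw
  d(z*(x + 5*y)) includes (∂/∂z)(z*(x + 5*y)) dz = (x + 5*y) dz, which multiplied by dx ∧ dw gives (-x - 5*y) dx ∧ dz ∧ dw
  d(x*(-2*x - y)) includes (∂/∂x)(x*(-2*x - y)) dx = (-4*x - y) dx, which multiplied by dy ∧ dw gives (-4*x - y) dx ∧ dy ∧ dw
Collecting like 3-forms: d(omega) = (-2*y) dx ∧ dy ∧ dz + (-2*w - x - 5*y) dx ∧ dz ∧ dw + (-4*x - y - 5*z) dx ∧ dy ∧ dw.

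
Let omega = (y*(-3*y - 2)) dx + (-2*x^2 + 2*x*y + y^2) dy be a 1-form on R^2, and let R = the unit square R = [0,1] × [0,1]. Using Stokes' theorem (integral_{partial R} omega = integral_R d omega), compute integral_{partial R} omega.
integral_(partial R) omega = 4

Stokes: integral_partial_R omega = integral_R d omega with d omega = (∂Q/∂x - ∂P/∂y) dx ∧ dy.
  ∂Q/∂x = -4*x + 2*y
  ∂P/∂y = -6*y - 2
  integrand = ∂Q/∂x - ∂P/∂y = -4*x + 8*y + 2.
Integrating over R: integral_0^1 integral_0^1 (-4*x + 8*y + 2) dx dy = 4.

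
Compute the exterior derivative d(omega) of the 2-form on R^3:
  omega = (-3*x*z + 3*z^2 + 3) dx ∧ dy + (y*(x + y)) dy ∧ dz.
d(omega) = (-3*x + y + 6*z) dx ∧ dy ∧ dz

For a 2-form omega = sum_{i<j} g_{ij} dx_i ∧ dx_j, the exterior derivative is
  d(omega) = sum_{i<j} d(g_{ij}) ∧ dx_i ∧ dx_j = sum_{i<j, k} (∂g_{ij}/∂x_k) dx_k ∧ dx_i ∧ dx_j.
Expand each term, using dx_k ∧ dx_i ∧ dx_j = sgn(permutation) dx_{(a)} ∧ dx_{(b)} ∧ dx_{(c)} with (a < b < c) sorted:
  d(-3*x*z + 3*z^2 + 3) includes (∂/∂z)(-3*x*z + 3*z^2 + 3) dz = (-3*x + 6*z) dz, which multiplied by dx ∧ dy gives (-3*x + 6*z) dx ∧ dy ∧ dz
  d(y*(x + y)) includes (∂/∂x)(y*(x + y)) dx = (y) dx, which multiplied by dy ∧ dz gives (y) dx ∧ dy ∧ dz
Collecting like 3-forms: d(omega) = (-3*x + y + 6*z) dx ∧ dy ∧ dz.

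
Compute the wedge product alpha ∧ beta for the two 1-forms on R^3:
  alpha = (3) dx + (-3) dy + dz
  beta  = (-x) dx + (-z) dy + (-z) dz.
alpha ∧ beta = (-3*x - 3*z) dx ∧ dy + (x - 3*z) dx ∧ dz + (4*z) dy ∧ dz

Distribute the wedge, using dx_i ∧ dx_j = -dx_j ∧ dx_i and dx_i ∧ dx_i = 0. For each pair (i, j) with i < j, the coefficient of dx_i ∧ dx_j in alpha ∧ beta is (alpha_i * beta_j - alpha_j * beta_i). Collecting: alpha ∧ beta = (-3*x - 3*z) dx ∧ dy + (x - 3*z) dx ∧ dz + (4*z) dy ∧ dz.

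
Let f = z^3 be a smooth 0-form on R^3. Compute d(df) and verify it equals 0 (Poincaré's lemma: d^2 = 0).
d(df) = 0

Step 1: df = sum_i (∂f/∂x_i) dx_i = (0) dx + (0) dy + (3*z^2) dz.
Step 2: Apply d again. Using the 1-form formula, the coefficient of dx ∧ dy in d(df) is ∂^2 f/∂x ∂y - ∂^2 f/∂y ∂x = (0) - (0) = 0 (equality of mixed partials for smooth f).
Similarly for dx ∧ dz and dy ∧ dz — all coefficients vanish. So d(df) = 0.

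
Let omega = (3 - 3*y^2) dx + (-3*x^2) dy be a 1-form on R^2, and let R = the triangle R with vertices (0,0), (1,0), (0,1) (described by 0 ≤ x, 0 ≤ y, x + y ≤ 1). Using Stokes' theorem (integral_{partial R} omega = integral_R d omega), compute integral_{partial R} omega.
integral_(partial R) omega = 0

Stokes: integral_partial_R omega = integral_R d omega with d omega = (∂Q/∂x - ∂P/∂y) dx ∧ dy.
  ∂Q/∂x = -6*x
  ∂P/∂y = -6*y
  integrand = ∂Q/∂x - ∂P/∂y = -6*x + 6*y.
Integrating over R: integral_0^1 integral_0^{1-x} (-6*x + 6*y) dy dx = 0.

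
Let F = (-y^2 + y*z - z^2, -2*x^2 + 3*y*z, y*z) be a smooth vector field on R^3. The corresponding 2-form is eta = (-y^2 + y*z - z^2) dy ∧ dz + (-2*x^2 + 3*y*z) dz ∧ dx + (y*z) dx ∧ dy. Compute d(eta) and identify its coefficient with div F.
d(eta) = (y + 3*z) dx ∧ dy ∧ dz; div F = y + 3*z

For a 2-form in R^3 of the form above, applying d gives a 3-form with coefficient ∂P/∂x + ∂Q/∂y + ∂R/∂z:
  ∂P/∂x = 0
  ∂Q/∂y = 3*z
  ∂R/∂z = y
Sum = y + 3*z, which is exactly div F.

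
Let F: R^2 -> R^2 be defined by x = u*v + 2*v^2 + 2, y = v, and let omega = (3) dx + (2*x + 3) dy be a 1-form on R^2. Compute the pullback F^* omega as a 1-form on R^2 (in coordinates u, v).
F^* omega = (3*v) du + (2*u*v + 3*u + 4*v^2 + 12*v + 7) dv

Using F^*(f dg) = (f ∘ F) d(g ∘ F), substitute each coordinate x_i by F_i(u, v) in f_i, and replace dx_i by d F_i = (∂F_i/∂u) du + (∂F_i/∂v) dv.
  For the x component: f_1(F) = 3; d F_1 = (v) du + (u + 4*v) dv
  For the y component: f_2(F) = 2*u*v + 4*v^2 + 7; d F_2 = (0) du + (1) dv
Combining and collecting du, dv coefficients:
  coeff of du: 3*v
  coeff of dv: 2*u*v + 3*u + 4*v^2 + 12*v + 7
F^* omega = (3*v) du + (2*u*v + 3*u + 4*v^2 + 12*v + 7) dv.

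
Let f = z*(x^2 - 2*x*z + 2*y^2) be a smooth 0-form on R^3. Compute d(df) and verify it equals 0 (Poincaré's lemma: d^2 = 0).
d(df) = 0

Step 1: df = sum_i (∂f/∂x_i) dx_i = (2*z*(x - z)) dx + (4*y*z) dy + (x^2 - 4*x*z + 2*y^2) dz.
Step 2: Apply d again. Using the 1-form formula, the coefficient of dx ∧ dy in d(df) is ∂^2 f/∂x ∂y - ∂^2 f/∂y ∂x = (0) - (0) = 0 (equality of mixed partials for smooth f).
Similarly for dx ∧ dz and dy ∧ dz — all coefficients vanish. So d(df) = 0.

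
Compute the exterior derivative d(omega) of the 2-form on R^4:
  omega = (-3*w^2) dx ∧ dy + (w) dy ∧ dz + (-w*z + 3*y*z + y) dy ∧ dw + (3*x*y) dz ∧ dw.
d(omega) = (-6*w) dx ∧ dy ∧ dw + (w + 3*x - 3*y + 1) dy ∧ dz ∧ dw + (3*y) dx ∧ dz ∧ dw

For a 2-form omega = sum_{i<j} g_{ij} dx_i ∧ dx_j, the exterior derivative is
  d(omega) = sum_{i<j} d(g_{ij}) ∧ dx_i ∧ dx_j = sum_{i<j, k} (∂g_{ij}/∂x_k) dx_k ∧ dx_i ∧ dx_j.
Expand each term, using dx_k ∧ dx_i ∧ dx_j = sgn(permutation) dx_{(a)} ∧ dx_{(b)} ∧ dx_{(c)} with (a < b < c) sorted:
  d(-3*w^2) includes (∂/∂w)(-3*w^2) dw = (-6*w) dw, which multiplied by dx ∧ dy gives (-6*w) dx ∧ dy ∧ dw
  d(w) includes (∂/∂w)(w) dw = (1) dw, which multiplied by dy ∧ dz gives (1) dy ∧ dz ∧ dw
  d(-w*z + 3*y*z + y) includes (∂/∂z)(-w*z + 3*y*z + y) dz = (-w + 3*y) dz, which multiplied by dy ∧ dw gives (w - 3*y) dy ∧ dz ∧ dw
  d(3*x*y) includes (∂/∂x)(3*x*y) dx = (3*y) dx, which multiplied by dz ∧ dw gives (3*y) dx ∧ dz ∧ dw
  d(3*x*y) includes (∂/∂y)(3*x*y) dy = (3*x) dy, which multiplied by dz ∧ dw gives (3*x) dy ∧ dz ∧ dw
Collecting like 3-forms: d(omega) = (-6*w) dx ∧ dy ∧ dw + (w + 3*x - 3*y + 1) dy ∧ dz ∧ dw + (3*y) dx ∧ dz ∧ dw.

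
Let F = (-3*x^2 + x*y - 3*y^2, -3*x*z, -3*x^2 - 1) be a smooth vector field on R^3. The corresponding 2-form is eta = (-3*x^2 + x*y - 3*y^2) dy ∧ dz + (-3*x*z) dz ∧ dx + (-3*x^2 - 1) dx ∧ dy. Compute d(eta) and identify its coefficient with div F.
d(eta) = (-6*x + y) dx ∧ dy ∧ dz; div F = -6*x + y

For a 2-form in R^3 of the form above, applying d gives a 3-form with coefficient ∂P/∂x + ∂Q/∂y + ∂R/∂z:
  ∂P/∂x = -6*x + y
  ∂Q/∂y = 0
  ∂R/∂z = 0
Sum = -6*x + y, which is exactly div F.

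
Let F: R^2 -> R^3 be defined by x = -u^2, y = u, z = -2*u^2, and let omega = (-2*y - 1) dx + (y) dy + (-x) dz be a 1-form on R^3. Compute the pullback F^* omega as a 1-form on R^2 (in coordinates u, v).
F^* omega = (u*(-4*u^2 + 4*u + 3)) du

Using F^*(f dg) = (f ∘ F) d(g ∘ F), substitute each coordinate x_i by F_i(u, v) in f_i, and replace dx_i by d F_i = (∂F_i/∂u) du + (∂F_i/∂v) dv.
  For the x component: f_1(F) = -2*u - 1; d F_1 = (-2*u) du + (0) dv
  For the y component: f_2(F) = u; d F_2 = (1) du + (0) dv
  For the z component: f_3(F) = u^2; d F_3 = (-4*u) du + (0) dv
Combining and collecting du, dv coefficients:
  coeff of du: u*(-4*u^2 + 4*u + 3)
  coeff of dv: 0
F^* omega = (u*(-4*u^2 + 4*u + 3)) du.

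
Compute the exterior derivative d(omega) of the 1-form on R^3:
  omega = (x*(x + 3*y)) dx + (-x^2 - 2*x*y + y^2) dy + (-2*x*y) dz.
d(omega) = (-5*x - 2*y) dx ∧ dy + (-2*y) dx ∧ dz + (-2*x) dy ∧ dz

For a 1-form omega = sum_i f_i dx_i, the exterior derivative is
  d(omega) = sum_{i < j} (∂f_j/∂x_i - ∂f_i/∂x_j) dx_i ∧ dx_j.
  coefficient of dx ∧ dy: ∂f_2/∂x - ∂f_1/∂y = ∂(-x^2 - 2*x*y + y^2)/∂x - ∂(x*(x + 3*y))/∂y = -5*x - 2*y
  coefficient of dx ∧ dz: ∂f_3/∂x - ∂f_1/∂z = ∂(-2*x*y)/∂x - ∂(x*(x + 3*y))/∂z = -2*y
  coefficient of dy ∧ dz: ∂f_3/∂y - ∂f_2/∂z = ∂(-2*x*y)/∂y - ∂(-x^2 - 2*x*y + y^2)/∂z = -2*x
Assembling: d(omega) = (-5*x - 2*y) dx ∧ dy + (-2*y) dx ∧ dz + (-2*x) dy ∧ dz.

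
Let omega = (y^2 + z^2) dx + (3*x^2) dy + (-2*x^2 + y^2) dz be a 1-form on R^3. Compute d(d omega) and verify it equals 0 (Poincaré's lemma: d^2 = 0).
d(d omega) = 0

Step 1: d omega = sum_{i<j} (∂f_j/∂x_i - ∂f_i/∂x_j) dx_i ∧ dx_j:
  coeff of dx ∧ dy: 6*x - 2*y
  coeff of dx ∧ dz: -4*x - 2*z
  coeff of dy ∧ dz: 2*y
Step 2: Apply d again to each 2-form coefficient. The only possible 3-form in R^3 is dx ∧ dy ∧ dz, with coefficient
  ∂(coeff of dy∧dz)/∂x - ∂(coeff of dx∧dz)/∂y + ∂(coeff of dx∧dy)/∂z
  = ∂/∂x (2*y) - ∂/∂y (-4*x - 2*z) + ∂/∂z (6*x - 2*y).
Each of these terms simplifies to sums of mixed partials that cancel in pairs. The result is 0 (by equality of mixed partials for smooth functions — Schwarz / Clairaut).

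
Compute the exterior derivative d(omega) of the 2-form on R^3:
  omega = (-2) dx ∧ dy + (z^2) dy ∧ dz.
d(omega) = 0

For a 2-form omega = sum_{i<j} g_{ij} dx_i ∧ dx_j, the exterior derivative is
  d(omega) = sum_{i<j} d(g_{ij}) ∧ dx_i ∧ dx_j = sum_{i<j, k} (∂g_{ij}/∂x_k) dx_k ∧ dx_i ∧ dx_j.
Expand each term, using dx_k ∧ dx_i ∧ dx_j = sgn(permutation) dx_{(a)} ∧ dx_{(b)} ∧ dx_{(c)} with (a < b < c) sorted:

Collecting like 3-forms: d(omega) = 0.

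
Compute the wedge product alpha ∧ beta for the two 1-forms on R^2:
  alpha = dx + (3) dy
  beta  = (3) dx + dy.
alpha ∧ beta = (-8) dx ∧ dy

Distribute the wedge, using dx_i ∧ dx_j = -dx_j ∧ dx_i and dx_i ∧ dx_i = 0. For each pair (i, j) with i < j, the coefficient of dx_i ∧ dx_j in alpha ∧ beta is (alpha_i * beta_j - alpha_j * beta_i). Collecting: alpha ∧ beta = (-8) dx ∧ dy.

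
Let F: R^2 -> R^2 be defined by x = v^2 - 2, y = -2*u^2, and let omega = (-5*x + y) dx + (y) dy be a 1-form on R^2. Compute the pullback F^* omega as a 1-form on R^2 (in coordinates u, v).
F^* omega = (8*u^3) du + (2*v*(-2*u^2 - 5*v^2 + 10)) dv

Using F^*(f dg) = (f ∘ F) d(g ∘ F), substitute each coordinate x_i by F_i(u, v) in f_i, and replace dx_i by d F_i = (∂F_i/∂u) du + (∂F_i/∂v) dv.
  For the x component: f_1(F) = -2*u^2 - 5*v^2 + 10; d F_1 = (0) du + (2*v) dv
  For the y component: f_2(F) = -2*u^2; d F_2 = (-4*u) du + (0) dv
Combining and collecting du, dv coefficients:
  coeff of du: 8*u^3
  coeff of dv: 2*v*(-2*u^2 - 5*v^2 + 10)
F^* omega = (8*u^3) du + (2*v*(-2*u^2 - 5*v^2 + 10)) dv.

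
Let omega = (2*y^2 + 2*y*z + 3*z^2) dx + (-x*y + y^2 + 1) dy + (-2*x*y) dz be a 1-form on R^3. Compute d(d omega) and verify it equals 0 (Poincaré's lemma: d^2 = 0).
d(d omega) = 0

Step 1: d omega = sum_{i<j} (∂f_j/∂x_i - ∂f_i/∂x_j) dx_i ∧ dx_j:
  coeff of dx ∧ dy: -5*y - 2*z
  coeff of dx ∧ dz: -4*y - 6*z
  coeff of dy ∧ dz: -2*x
Step 2: Apply d again to each 2-form coefficient. The only possible 3-form in R^3 is dx ∧ dy ∧ dz, with coefficient
  ∂(coeff of dy∧dz)/∂x - ∂(coeff of dx∧dz)/∂y + ∂(coeff of dx∧dy)/∂z
  = ∂/∂x (-2*x) - ∂/∂y (-4*y - 6*z) + ∂/∂z (-5*y - 2*z).
Each of these terms simplifies to sums of mixed partials that cancel in pairs. The result is 0 (by equality of mixed partials for smooth functions — Schwarz / Clairaut).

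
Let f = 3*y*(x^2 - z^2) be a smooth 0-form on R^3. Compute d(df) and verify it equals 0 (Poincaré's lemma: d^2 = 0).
d(df) = 0

Step 1: df = sum_i (∂f/∂x_i) dx_i = (6*x*y) dx + (3*x^2 - 3*z^2) dy + (-6*y*z) dz.
Step 2: Apply d again. Using the 1-form formula, the coefficient of dx ∧ dy in d(df) is ∂^2 f/∂x ∂y - ∂^2 f/∂y ∂x = (6*x) - (6*x) = 0 (equality of mixed partials for smooth f).
Similarly for dx ∧ dz and dy ∧ dz — all coefficients vanish. So d(df) = 0.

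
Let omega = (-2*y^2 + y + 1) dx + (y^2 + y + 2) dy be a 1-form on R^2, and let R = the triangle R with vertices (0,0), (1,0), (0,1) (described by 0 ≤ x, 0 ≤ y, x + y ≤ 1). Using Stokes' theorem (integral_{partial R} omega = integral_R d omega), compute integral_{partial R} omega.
integral_(partial R) omega = 1/6

Stokes: integral_partial_R omega = integral_R d omega with d omega = (∂Q/∂x - ∂P/∂y) dx ∧ dy.
  ∂Q/∂x = 0
  ∂P/∂y = 1 - 4*y
  integrand = ∂Q/∂x - ∂P/∂y = 4*y - 1.
Integrating over R: integral_0^1 integral_0^{1-x} (4*y - 1) dy dx = 1/6.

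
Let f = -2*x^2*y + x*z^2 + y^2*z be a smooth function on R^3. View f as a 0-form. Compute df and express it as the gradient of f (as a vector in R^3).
df = (-4*x*y + z^2) dx + (-2*x^2 + 2*y*z) dy + (2*x*z + y^2) dz; grad f = (-4*x*y + z^2, -2*x^2 + 2*y*z, 2*x*z + y^2)

For a 0-form f, d f = (∂f/∂x) dx + (∂f/∂y) dy + (∂f/∂z) dz. The components of the vector representation are exactly the entries of grad f in Cartesian coordinates:
  ∂f/∂x = -4*x*y + z^2
  ∂f/∂y = -2*x^2 + 2*y*z
  ∂f/∂z = 2*x*z + y^2.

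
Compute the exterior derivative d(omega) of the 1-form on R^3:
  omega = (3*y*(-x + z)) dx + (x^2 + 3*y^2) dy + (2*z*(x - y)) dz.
d(omega) = (5*x - 3*z) dx ∧ dy + (-3*y + 2*z) dx ∧ dz + (-2*z) dy ∧ dz

For a 1-form omega = sum_i f_i dx_i, the exterior derivative is
  d(omega) = sum_{i < j} (∂f_j/∂x_i - ∂f_i/∂x_j) dx_i ∧ dx_j.
  coefficient of dx ∧ dy: ∂f_2/∂x - ∂f_1/∂y = ∂(x^2 + 3*y^2)/∂x - ∂(3*y*(-x + z))/∂y = 5*x - 3*z
  coefficient of dx ∧ dz: ∂f_3/∂x - ∂f_1/∂z = ∂(2*z*(x - y))/∂x - ∂(3*y*(-x + z))/∂z = -3*y + 2*z
  coefficient of dy ∧ dz: ∂f_3/∂y - ∂f_2/∂z = ∂(2*z*(x - y))/∂y - ∂(x^2 + 3*y^2)/∂z = -2*z
Assembling: d(omega) = (5*x - 3*z) dx ∧ dy + (-3*y + 2*z) dx ∧ dz + (-2*z) dy ∧ dz.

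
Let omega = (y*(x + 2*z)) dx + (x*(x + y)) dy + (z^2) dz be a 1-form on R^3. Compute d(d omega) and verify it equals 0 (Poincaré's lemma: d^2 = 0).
d(d omega) = 0

Step 1: d omega = sum_{i<j} (∂f_j/∂x_i - ∂f_i/∂x_j) dx_i ∧ dx_j:
  coeff of dx ∧ dy: x + y - 2*z
  coeff of dx ∧ dz: -2*y
  coeff of dy ∧ dz: 0
Step 2: Apply d again to each 2-form coefficient. The only possible 3-form in R^3 is dx ∧ dy ∧ dz, with coefficient
  ∂(coeff of dy∧dz)/∂x - ∂(coeff of dx∧dz)/∂y + ∂(coeff of dx∧dy)/∂z
  = ∂/∂x (0) - ∂/∂y (-2*y) + ∂/∂z (x + y - 2*z).
Each of these terms simplifies to sums of mixed partials that cancel in pairs. The result is 0 (by equality of mixed partials for smooth functions — Schwarz / Clairaut).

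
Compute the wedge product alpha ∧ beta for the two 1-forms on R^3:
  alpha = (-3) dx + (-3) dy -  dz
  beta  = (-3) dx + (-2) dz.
alpha ∧ beta = (3) dx ∧ dz + (-9) dx ∧ dy + (6) dy ∧ dz

Distribute the wedge, using dx_i ∧ dx_j = -dx_j ∧ dx_i and dx_i ∧ dx_i = 0. For each pair (i, j) with i < j, the coefficient of dx_i ∧ dx_j in alpha ∧ beta is (alpha_i * beta_j - alpha_j * beta_i). Collecting: alpha ∧ beta = (3) dx ∧ dz + (-9) dx ∧ dy + (6) dy ∧ dz.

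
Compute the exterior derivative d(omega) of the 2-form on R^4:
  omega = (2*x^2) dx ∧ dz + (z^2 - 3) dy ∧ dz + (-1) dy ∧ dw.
d(omega) = 0

For a 2-form omega = sum_{i<j} g_{ij} dx_i ∧ dx_j, the exterior derivative is
  d(omega) = sum_{i<j} d(g_{ij}) ∧ dx_i ∧ dx_j = sum_{i<j, k} (∂g_{ij}/∂x_k) dx_k ∧ dx_i ∧ dx_j.
Expand each term, using dx_k ∧ dx_i ∧ dx_j = sgn(permutation) dx_{(a)} ∧ dx_{(b)} ∧ dx_{(c)} with (a < b < c) sorted:

Collecting like 3-forms: d(omega) = 0.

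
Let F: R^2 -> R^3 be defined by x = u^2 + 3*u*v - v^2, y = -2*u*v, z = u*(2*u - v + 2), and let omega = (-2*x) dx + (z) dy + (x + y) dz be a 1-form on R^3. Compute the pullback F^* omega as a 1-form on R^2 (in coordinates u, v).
F^* omega = (-19*u^2*v + 2*u^2 - 17*u*v^2 - 2*u*v + 7*v^3 - 2*v^2) du + (-11*u^3 - 13*u^2*v - 4*u^2 + 19*u*v^2 - 4*v^3) dv

Using F^*(f dg) = (f ∘ F) d(g ∘ F), substitute each coordinate x_i by F_i(u, v) in f_i, and replace dx_i by d F_i = (∂F_i/∂u) du + (∂F_i/∂v) dv.
  For the x component: f_1(F) = -2*u^2 - 6*u*v + 2*v^2; d F_1 = (2*u + 3*v) du + (3*u - 2*v) dv
  For the y component: f_2(F) = u*(2*u - v + 2); d F_2 = (-2*v) du + (-2*u) dv
  For the z component: f_3(F) = u^2 + u*v - v^2; d F_3 = (4*u - v + 2) du + (-u) dv
Combining and collecting du, dv coefficients:
  coeff of du: -19*u^2*v + 2*u^2 - 17*u*v^2 - 2*u*v + 7*v^3 - 2*v^2
  coeff of dv: -11*u^3 - 13*u^2*v - 4*u^2 + 19*u*v^2 - 4*v^3
F^* omega = (-19*u^2*v + 2*u^2 - 17*u*v^2 - 2*u*v + 7*v^3 - 2*v^2) du + (-11*u^3 - 13*u^2*v - 4*u^2 + 19*u*v^2 - 4*v^3) dv.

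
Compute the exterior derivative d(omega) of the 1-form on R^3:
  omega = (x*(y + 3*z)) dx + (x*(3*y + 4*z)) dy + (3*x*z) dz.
d(omega) = (-x + 3*y + 4*z) dx ∧ dy + (-3*x + 3*z) dx ∧ dz + (-4*x) dy ∧ dz

For a 1-form omega = sum_i f_i dx_i, the exterior derivative is
  d(omega) = sum_{i < j} (∂f_j/∂x_i - ∂f_i/∂x_j) dx_i ∧ dx_j.
  coefficient of dx ∧ dy: ∂f_2/∂x - ∂f_1/∂y = ∂(x*(3*y + 4*z))/∂x - ∂(x*(y + 3*z))/∂y = -x + 3*y + 4*z
  coefficient of dx ∧ dz: ∂f_3/∂x - ∂f_1/∂z = ∂(3*x*z)/∂x - ∂(x*(y + 3*z))/∂z = -3*x + 3*z
  coefficient of dy ∧ dz: ∂f_3/∂y - ∂f_2/∂z = ∂(3*x*z)/∂y - ∂(x*(3*y + 4*z))/∂z = -4*x
Assembling: d(omega) = (-x + 3*y + 4*z) dx ∧ dy + (-3*x + 3*z) dx ∧ dz + (-4*x) dy ∧ dz.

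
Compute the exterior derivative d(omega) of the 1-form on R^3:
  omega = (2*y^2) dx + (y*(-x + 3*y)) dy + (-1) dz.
d(omega) = (-5*y) dx ∧ dy

For a 1-form omega = sum_i f_i dx_i, the exterior derivative is
  d(omega) = sum_{i < j} (∂f_j/∂x_i - ∂f_i/∂x_j) dx_i ∧ dx_j.
  coefficient of dx ∧ dy: ∂f_2/∂x - ∂f_1/∂y = ∂(y*(-x + 3*y))/∂x - ∂(2*y^2)/∂y = -5*y
Assembling: d(omega) = (-5*y) dx ∧ dy.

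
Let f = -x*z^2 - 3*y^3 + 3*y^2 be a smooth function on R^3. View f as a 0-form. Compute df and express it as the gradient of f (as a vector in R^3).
df = (-z^2) dx + (3*y*(2 - 3*y)) dy + (-2*x*z) dz; grad f = (-z^2, 3*y*(2 - 3*y), -2*x*z)

For a 0-form f, d f = (∂f/∂x) dx + (∂f/∂y) dy + (∂f/∂z) dz. The components of the vector representation are exactly the entries of grad f in Cartesian coordinates:
  ∂f/∂x = -z^2
  ∂f/∂y = 3*y*(2 - 3*y)
  ∂f/∂z = -2*x*z.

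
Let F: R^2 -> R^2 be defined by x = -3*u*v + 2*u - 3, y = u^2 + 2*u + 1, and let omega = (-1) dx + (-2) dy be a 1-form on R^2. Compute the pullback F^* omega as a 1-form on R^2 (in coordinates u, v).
F^* omega = (-4*u + 3*v - 6) du + (3*u) dv

Using F^*(f dg) = (f ∘ F) d(g ∘ F), substitute each coordinate x_i by F_i(u, v) in f_i, and replace dx_i by d F_i = (∂F_i/∂u) du + (∂F_i/∂v) dv.
  For the x component: f_1(F) = -1; d F_1 = (2 - 3*v) du + (-3*u) dv
  For the y component: f_2(F) = -2; d F_2 = (2*u + 2) du + (0) dv
Combining and collecting du, dv coefficients:
  coeff of du: -4*u + 3*v - 6
  coeff of dv: 3*u
F^* omega = (-4*u + 3*v - 6) du + (3*u) dv.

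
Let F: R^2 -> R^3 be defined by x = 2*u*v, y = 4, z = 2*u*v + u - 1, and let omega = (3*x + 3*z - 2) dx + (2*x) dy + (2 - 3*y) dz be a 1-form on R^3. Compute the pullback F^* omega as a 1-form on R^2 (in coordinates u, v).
F^* omega = (24*u*v^2 + 6*u*v - 30*v - 10) du + (6*u*(4*u*v + u - 5)) dv

Using F^*(f dg) = (f ∘ F) d(g ∘ F), substitute each coordinate x_i by F_i(u, v) in f_i, and replace dx_i by d F_i = (∂F_i/∂u) du + (∂F_i/∂v) dv.
  For the x component: f_1(F) = 12*u*v + 3*u - 5; d F_1 = (2*v) du + (2*u) dv
  For the y component: f_2(F) = 4*u*v; d F_2 = (0) du + (0) dv
  For the z component: f_3(F) = -10; d F_3 = (2*v + 1) du + (2*u) dv
Combining and collecting du, dv coefficients:
  coeff of du: 24*u*v^2 + 6*u*v - 30*v - 10
  coeff of dv: 6*u*(4*u*v + u - 5)
F^* omega = (24*u*v^2 + 6*u*v - 30*v - 10) du + (6*u*(4*u*v + u - 5)) dv.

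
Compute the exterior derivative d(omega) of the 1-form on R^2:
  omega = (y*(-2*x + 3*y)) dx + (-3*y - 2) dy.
d(omega) = (2*x - 6*y) dx ∧ dy

For a 1-form omega = sum_i f_i dx_i, the exterior derivative is
  d(omega) = sum_{i < j} (∂f_j/∂x_i - ∂f_i/∂x_j) dx_i ∧ dx_j.
  coefficient of dx ∧ dy: ∂f_2/∂x - ∂f_1/∂y = ∂(-3*y - 2)/∂x - ∂(y*(-2*x + 3*y))/∂y = 2*x - 6*y
Assembling: d(omega) = (2*x - 6*y) dx ∧ dy.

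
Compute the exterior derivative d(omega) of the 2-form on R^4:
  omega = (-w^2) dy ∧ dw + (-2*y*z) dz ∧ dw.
d(omega) = (-2*z) dy ∧ dz ∧ dw

For a 2-form omega = sum_{i<j} g_{ij} dx_i ∧ dx_j, the exterior derivative is
  d(omega) = sum_{i<j} d(g_{ij}) ∧ dx_i ∧ dx_j = sum_{i<j, k} (∂g_{ij}/∂x_k) dx_k ∧ dx_i ∧ dx_j.
Expand each term, using dx_k ∧ dx_i ∧ dx_j = sgn(permutation) dx_{(a)} ∧ dx_{(b)} ∧ dx_{(c)} with (a < b < c) sorted:
  d(-2*y*z) includes (∂/∂y)(-2*y*z) dy = (-2*z) dy, which multiplied by dz ∧ dw gives (-2*z) dy ∧ dz ∧ dw
Collecting like 3-forms: d(omega) = (-2*z) dy ∧ dz ∧ dw.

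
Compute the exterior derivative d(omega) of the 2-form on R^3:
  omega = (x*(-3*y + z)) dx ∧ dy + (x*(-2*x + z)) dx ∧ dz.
d(omega) = (x) dx ∧ dy ∧ dz

For a 2-form omega = sum_{i<j} g_{ij} dx_i ∧ dx_j, the exterior derivative is
  d(omega) = sum_{i<j} d(g_{ij}) ∧ dx_i ∧ dx_j = sum_{i<j, k} (∂g_{ij}/∂x_k) dx_k ∧ dx_i ∧ dx_j.
Expand each term, using dx_k ∧ dx_i ∧ dx_j = sgn(permutation) dx_{(a)} ∧ dx_{(b)} ∧ dx_{(c)} with (a < b < c) sorted:
  d(x*(-3*y + z)) includes (∂/∂z)(x*(-3*y + z)) dz = (x) dz, which multiplied by dx ∧ dy gives (x) dx ∧ dy ∧ dz
Collecting like 3-forms: d(omega) = (x) dx ∧ dy ∧ dz.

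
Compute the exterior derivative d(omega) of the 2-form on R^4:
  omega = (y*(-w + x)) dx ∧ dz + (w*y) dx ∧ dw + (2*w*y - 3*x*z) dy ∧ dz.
d(omega) = (w - x - 3*z) dx ∧ dy ∧ dz + (-y) dx ∧ dz ∧ dw + (-w) dx ∧ dy ∧ dw + (2*y) dy ∧ dz ∧ dw

For a 2-form omega = sum_{i<j} g_{ij} dx_i ∧ dx_j, the exterior derivative is
  d(omega) = sum_{i<j} d(g_{ij}) ∧ dx_i ∧ dx_j = sum_{i<j, k} (∂g_{ij}/∂x_k) dx_k ∧ dx_i ∧ dx_j.
Expand each term, using dx_k ∧ dx_i ∧ dx_j = sgn(permutation) dx_{(a)} ∧ dx_{(b)} ∧ dx_{(c)} with (a < b < c) sorted:
  d(y*(-w + x)) includes (∂/∂y)(y*(-w + x)) dy = (-w + x) dy, which multiplied by dx ∧ dz gives (w - x) dx ∧ dy ∧ dz
  d(y*(-w + x)) includes (∂/∂w)(y*(-w + x)) dw = (-y) dw, which multiplied by dx ∧ dz gives (-y) dx ∧ dz ∧ dw
  d(w*y) includes (∂/∂y)(w*y) dy = (w) dy, which multiplied by dx ∧ dw gives (-w) dx ∧ dy ∧ dw
  d(2*w*y - 3*x*z) includes (∂/∂x)(2*w*y - 3*x*z) dx = (-3*z) dx, which multiplied by dy ∧ dz gives (-3*z) dx ∧ dy ∧ dz
  d(2*w*y - 3*x*z) includes (∂/∂w)(2*w*y - 3*x*z) dw = (2*y) dw, which multiplied by dy ∧ dz gives (2*y) dy ∧ dz ∧ dw
Collecting like 3-forms: d(omega) = (w - x - 3*z) dx ∧ dy ∧ dz + (-y) dx ∧ dz ∧ dw + (-w) dx ∧ dy ∧ dw + (2*y) dy ∧ dz ∧ dw.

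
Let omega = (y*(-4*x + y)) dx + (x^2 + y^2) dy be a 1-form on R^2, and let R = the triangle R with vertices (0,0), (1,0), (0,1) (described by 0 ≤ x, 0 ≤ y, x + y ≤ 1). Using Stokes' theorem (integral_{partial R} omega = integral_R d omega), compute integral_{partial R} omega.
integral_(partial R) omega = 2/3

Stokes: integral_partial_R omega = integral_R d omega with d omega = (∂Q/∂x - ∂P/∂y) dx ∧ dy.
  ∂Q/∂x = 2*x
  ∂P/∂y = -4*x + 2*y
  integrand = ∂Q/∂x - ∂P/∂y = 6*x - 2*y.
Integrating over R: integral_0^1 integral_0^{1-x} (6*x - 2*y) dy dx = 2/3.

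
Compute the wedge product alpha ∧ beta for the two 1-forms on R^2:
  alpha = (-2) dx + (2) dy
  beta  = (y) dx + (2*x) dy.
alpha ∧ beta = (-4*x - 2*y) dx ∧ dy

Distribute the wedge, using dx_i ∧ dx_j = -dx_j ∧ dx_i and dx_i ∧ dx_i = 0. For each pair (i, j) with i < j, the coefficient of dx_i ∧ dx_j in alpha ∧ beta is (alpha_i * beta_j - alpha_j * beta_i). Collecting: alpha ∧ beta = (-4*x - 2*y) dx ∧ dy.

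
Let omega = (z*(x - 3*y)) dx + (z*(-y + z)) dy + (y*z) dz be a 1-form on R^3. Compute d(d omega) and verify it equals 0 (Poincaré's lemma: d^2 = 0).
d(d omega) = 0

Step 1: d omega = sum_{i<j} (∂f_j/∂x_i - ∂f_i/∂x_j) dx_i ∧ dx_j:
  coeff of dx ∧ dy: 3*z
  coeff of dx ∧ dz: -x + 3*y
  coeff of dy ∧ dz: y - z
Step 2: Apply d again to each 2-form coefficient. The only possible 3-form in R^3 is dx ∧ dy ∧ dz, with coefficient
  ∂(coeff of dy∧dz)/∂x - ∂(coeff of dx∧dz)/∂y + ∂(coeff of dx∧dy)/∂z
  = ∂/∂x (y - z) - ∂/∂y (-x + 3*y) + ∂/∂z (3*z).
Each of these terms simplifies to sums of mixed partials that cancel in pairs. The result is 0 (by equality of mixed partials for smooth functions — Schwarz / Clairaut).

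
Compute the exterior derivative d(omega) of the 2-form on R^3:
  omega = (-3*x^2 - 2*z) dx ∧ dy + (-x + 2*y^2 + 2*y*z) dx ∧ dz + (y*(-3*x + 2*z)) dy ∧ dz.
d(omega) = (-7*y - 2*z - 2) dx ∧ dy ∧ dz

For a 2-form omega = sum_{i<j} g_{ij} dx_i ∧ dx_j, the exterior derivative is
  d(omega) = sum_{i<j} d(g_{ij}) ∧ dx_i ∧ dx_j = sum_{i<j, k} (∂g_{ij}/∂x_k) dx_k ∧ dx_i ∧ dx_j.
Expand each term, using dx_k ∧ dx_i ∧ dx_j = sgn(permutation) dx_{(a)} ∧ dx_{(b)} ∧ dx_{(c)} with (a < b < c) sorted:
  d(-3*x^2 - 2*z) includes (∂/∂z)(-3*x^2 - 2*z) dz = (-2) dz, which multiplied by dx ∧ dy gives (-2) dx ∧ dy ∧ dz
  d(-x + 2*y^2 + 2*y*z) includes (∂/∂y)(-x + 2*y^2 + 2*y*z) dy = (4*y + 2*z) dy, which multiplied by dx ∧ dz gives (-4*y - 2*z) dx ∧ dy ∧ dz
  d(y*(-3*x + 2*z)) includes (∂/∂x)(y*(-3*x + 2*z)) dx = (-3*y) dx, which multiplied by dy ∧ dz gives (-3*y) dx ∧ dy ∧ dz
Collecting like 3-forms: d(omega) = (-7*y - 2*z - 2) dx ∧ dy ∧ dz.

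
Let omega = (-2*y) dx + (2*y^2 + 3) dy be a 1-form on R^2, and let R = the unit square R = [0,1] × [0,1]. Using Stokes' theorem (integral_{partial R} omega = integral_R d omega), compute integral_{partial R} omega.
integral_(partial R) omega = 2

Stokes: integral_partial_R omega = integral_R d omega with d omega = (∂Q/∂x - ∂P/∂y) dx ∧ dy.
  ∂Q/∂x = 0
  ∂P/∂y = -2
  integrand = ∂Q/∂x - ∂P/∂y = 2.
Integrating over R: integral_0^1 integral_0^1 (2) dx dy = 2.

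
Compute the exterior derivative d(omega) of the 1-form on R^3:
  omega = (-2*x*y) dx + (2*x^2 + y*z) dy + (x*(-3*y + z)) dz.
d(omega) = (6*x) dx ∧ dy + (-3*y + z) dx ∧ dz + (-3*x - y) dy ∧ dz

For a 1-form omega = sum_i f_i dx_i, the exterior derivative is
  d(omega) = sum_{i < j} (∂f_j/∂x_i - ∂f_i/∂x_j) dx_i ∧ dx_j.
  coefficient of dx ∧ dy: ∂f_2/∂x - ∂f_1/∂y = ∂(2*x^2 + y*z)/∂x - ∂(-2*x*y)/∂y = 6*x
  coefficient of dx ∧ dz: ∂f_3/∂x - ∂f_1/∂z = ∂(x*(-3*y + z))/∂x - ∂(-2*x*y)/∂z = -3*y + z
  coefficient of dy ∧ dz: ∂f_3/∂y - ∂f_2/∂z = ∂(x*(-3*y + z))/∂y - ∂(2*x^2 + y*z)/∂z = -3*x - y
Assembling: d(omega) = (6*x) dx ∧ dy + (-3*y + z) dx ∧ dz + (-3*x - y) dy ∧ dz.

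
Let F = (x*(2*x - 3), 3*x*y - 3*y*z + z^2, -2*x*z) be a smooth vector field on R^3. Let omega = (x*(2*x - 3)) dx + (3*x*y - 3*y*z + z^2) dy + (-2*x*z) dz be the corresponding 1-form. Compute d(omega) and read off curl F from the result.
d(omega) = (3*y - 2*z) dy ∧ dz + (2*z) dz ∧ dx + (3*y) dx ∧ dy; curl F = (3*y - 2*z, 2*z, 3*y)

d omega = sum_{i<j} (∂f_j/∂x_i - ∂f_i/∂x_j) dx_i ∧ dx_j. Under the identification (dy ∧ dz, dz ∧ dx, dx ∧ dy) ↔ (e_x, e_y, e_z), the coefficients are exactly the components of curl F. Compute:
  ∂R/∂y - ∂Q/∂z = (0) - (-3*y + 2*z) = 3*y - 2*z
  ∂P/∂z - ∂R/∂x = (0) - (-2*z) = 2*z
  ∂Q/∂x - ∂P/∂y = (3*y) - (0) = 3*y.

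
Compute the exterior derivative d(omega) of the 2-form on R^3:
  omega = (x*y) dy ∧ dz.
d(omega) = (y) dx ∧ dy ∧ dz

For a 2-form omega = sum_{i<j} g_{ij} dx_i ∧ dx_j, the exterior derivative is
  d(omega) = sum_{i<j} d(g_{ij}) ∧ dx_i ∧ dx_j = sum_{i<j, k} (∂g_{ij}/∂x_k) dx_k ∧ dx_i ∧ dx_j.
Expand each term, using dx_k ∧ dx_i ∧ dx_j = sgn(permutation) dx_{(a)} ∧ dx_{(b)} ∧ dx_{(c)} with (a < b < c) sorted:
  d(x*y) includes (∂/∂x)(x*y) dx = (y) dx, which multiplied by dy ∧ dz gives (y) dx ∧ dy ∧ dz
Collecting like 3-forms: d(omega) = (y) dx ∧ dy ∧ dz.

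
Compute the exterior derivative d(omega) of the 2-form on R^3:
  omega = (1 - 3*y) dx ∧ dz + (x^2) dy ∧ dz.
d(omega) = (2*x + 3) dx ∧ dy ∧ dz

For a 2-form omega = sum_{i<j} g_{ij} dx_i ∧ dx_j, the exterior derivative is
  d(omega) = sum_{i<j} d(g_{ij}) ∧ dx_i ∧ dx_j = sum_{i<j, k} (∂g_{ij}/∂x_k) dx_k ∧ dx_i ∧ dx_j.
Expand each term, using dx_k ∧ dx_i ∧ dx_j = sgn(permutation) dx_{(a)} ∧ dx_{(b)} ∧ dx_{(c)} with (a < b < c) sorted:
  d(1 - 3*y) includes (∂/∂y)(1 - 3*y) dy = (-3) dy, which multiplied by dx ∧ dz gives (3) dx ∧ dy ∧ dz
  d(x^2) includes (∂/∂x)(x^2) dx = (2*x) dx, which multiplied by dy ∧ dz gives (2*x) dx ∧ dy ∧ dz
Collecting like 3-forms: d(omega) = (2*x + 3) dx ∧ dy ∧ dz.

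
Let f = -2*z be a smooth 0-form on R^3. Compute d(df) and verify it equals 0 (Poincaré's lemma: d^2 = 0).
d(df) = 0

Step 1: df = sum_i (∂f/∂x_i) dx_i = (0) dx + (0) dy + (-2) dz.
Step 2: Apply d again. Using the 1-form formula, the coefficient of dx ∧ dy in d(df) is ∂^2 f/∂x ∂y - ∂^2 f/∂y ∂x = (0) - (0) = 0 (equality of mixed partials for smooth f).
Similarly for dx ∧ dz and dy ∧ dz — all coefficients vanish. So d(df) = 0.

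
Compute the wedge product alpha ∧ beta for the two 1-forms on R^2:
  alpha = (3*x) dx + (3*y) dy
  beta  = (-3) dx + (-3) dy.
alpha ∧ beta = (-9*x + 9*y) dx ∧ dy

Distribute the wedge, using dx_i ∧ dx_j = -dx_j ∧ dx_i and dx_i ∧ dx_i = 0. For each pair (i, j) with i < j, the coefficient of dx_i ∧ dx_j in alpha ∧ beta is (alpha_i * beta_j - alpha_j * beta_i). Collecting: alpha ∧ beta = (-9*x + 9*y) dx ∧ dy.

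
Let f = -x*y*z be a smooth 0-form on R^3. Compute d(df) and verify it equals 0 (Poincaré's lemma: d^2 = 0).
d(df) = 0

Step 1: df = sum_i (∂f/∂x_i) dx_i = (-y*z) dx + (-x*z) dy + (-x*y) dz.
Step 2: Apply d again. Using the 1-form formula, the coefficient of dx ∧ dy in d(df) is ∂^2 f/∂x ∂y - ∂^2 f/∂y ∂x = (-z) - (-z) = 0 (equality of mixed partials for smooth f).
Similarly for dx ∧ dz and dy ∧ dz — all coefficients vanish. So d(df) = 0.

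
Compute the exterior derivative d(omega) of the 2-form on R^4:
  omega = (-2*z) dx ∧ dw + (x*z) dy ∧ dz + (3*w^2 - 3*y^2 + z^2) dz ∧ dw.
d(omega) = (2) dx ∧ dz ∧ dw + (z) dx ∧ dy ∧ dz + (-6*y) dy ∧ dz ∧ dw

For a 2-form omega = sum_{i<j} g_{ij} dx_i ∧ dx_j, the exterior derivative is
  d(omega) = sum_{i<j} d(g_{ij}) ∧ dx_i ∧ dx_j = sum_{i<j, k} (∂g_{ij}/∂x_k) dx_k ∧ dx_i ∧ dx_j.
Expand each term, using dx_k ∧ dx_i ∧ dx_j = sgn(permutation) dx_{(a)} ∧ dx_{(b)} ∧ dx_{(c)} with (a < b < c) sorted:
  d(-2*z) includes (∂/∂z)(-2*z) dz = (-2) dz, which multiplied by dx ∧ dw gives (2) dx ∧ dz ∧ dw
  d(x*z) includes (∂/∂x)(x*z) dx = (z) dx, which multiplied by dy ∧ dz gives (z) dx ∧ dy ∧ dz
  d(3*w^2 - 3*y^2 + z^2) includes (∂/∂y)(3*w^2 - 3*y^2 + z^2) dy = (-6*y) dy, which multiplied by dz ∧ dw gives (-6*y) dy ∧ dz ∧ dw
Collecting like 3-forms: d(omega) = (2) dx ∧ dz ∧ dw + (z) dx ∧ dy ∧ dz + (-6*y) dy ∧ dz ∧ dw.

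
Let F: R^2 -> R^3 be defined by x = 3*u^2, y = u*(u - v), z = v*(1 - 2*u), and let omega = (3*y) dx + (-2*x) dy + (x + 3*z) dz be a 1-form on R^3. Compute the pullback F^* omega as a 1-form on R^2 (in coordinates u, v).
F^* omega = (6*u^3 - 18*u^2*v + 12*u*v^2 - 6*v^2) du + (12*u^2*v + 3*u^2 - 12*u*v + 3*v) dv

Using F^*(f dg) = (f ∘ F) d(g ∘ F), substitute each coordinate x_i by F_i(u, v) in f_i, and replace dx_i by d F_i = (∂F_i/∂u) du + (∂F_i/∂v) dv.
  For the x component: f_1(F) = 3*u*(u - v); d F_1 = (6*u) du + (0) dv
  For the y component: f_2(F) = -6*u^2; d F_2 = (2*u - v) du + (-u) dv
  For the z component: f_3(F) = 3*u^2 - 6*u*v + 3*v; d F_3 = (-2*v) du + (1 - 2*u) dv
Combining and collecting du, dv coefficients:
  coeff of du: 6*u^3 - 18*u^2*v + 12*u*v^2 - 6*v^2
  coeff of dv: 12*u^2*v + 3*u^2 - 12*u*v + 3*v
F^* omega = (6*u^3 - 18*u^2*v + 12*u*v^2 - 6*v^2) du + (12*u^2*v + 3*u^2 - 12*u*v + 3*v) dv.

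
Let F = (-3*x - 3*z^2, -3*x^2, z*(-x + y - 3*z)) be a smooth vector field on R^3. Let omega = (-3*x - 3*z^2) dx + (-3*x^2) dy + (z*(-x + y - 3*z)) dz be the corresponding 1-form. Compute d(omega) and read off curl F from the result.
d(omega) = (z) dy ∧ dz + (-5*z) dz ∧ dx + (-6*x) dx ∧ dy; curl F = (z, -5*z, -6*x)

d omega = sum_{i<j} (∂f_j/∂x_i - ∂f_i/∂x_j) dx_i ∧ dx_j. Under the identification (dy ∧ dz, dz ∧ dx, dx ∧ dy) ↔ (e_x, e_y, e_z), the coefficients are exactly the components of curl F. Compute:
  ∂R/∂y - ∂Q/∂z = (z) - (0) = z
  ∂P/∂z - ∂R/∂x = (-6*z) - (-z) = -5*z
  ∂Q/∂x - ∂P/∂y = (-6*x) - (0) = -6*x.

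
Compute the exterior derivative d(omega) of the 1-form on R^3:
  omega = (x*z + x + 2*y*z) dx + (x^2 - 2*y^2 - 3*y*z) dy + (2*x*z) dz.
d(omega) = (2*x - 2*z) dx ∧ dy + (-x - 2*y + 2*z) dx ∧ dz + (3*y) dy ∧ dz

For a 1-form omega = sum_i f_i dx_i, the exterior derivative is
  d(omega) = sum_{i < j} (∂f_j/∂x_i - ∂f_i/∂x_j) dx_i ∧ dx_j.
  coefficient of dx ∧ dy: ∂f_2/∂x - ∂f_1/∂y = ∂(x^2 - 2*y^2 - 3*y*z)/∂x - ∂(x*z + x + 2*y*z)/∂y = 2*x - 2*z
  coefficient of dx ∧ dz: ∂f_3/∂x - ∂f_1/∂z = ∂(2*x*z)/∂x - ∂(x*z + x + 2*y*z)/∂z = -x - 2*y + 2*z
  coefficient of dy ∧ dz: ∂f_3/∂y - ∂f_2/∂z = ∂(2*x*z)/∂y - ∂(x^2 - 2*y^2 - 3*y*z)/∂z = 3*y
Assembling: d(omega) = (2*x - 2*z) dx ∧ dy + (-x - 2*y + 2*z) dx ∧ dz + (3*y) dy ∧ dz.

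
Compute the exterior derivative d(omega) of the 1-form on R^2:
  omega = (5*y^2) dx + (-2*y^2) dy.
d(omega) = (-10*y) dx ∧ dy

For a 1-form omega = sum_i f_i dx_i, the exterior derivative is
  d(omega) = sum_{i < j} (∂f_j/∂x_i - ∂f_i/∂x_j) dx_i ∧ dx_j.
  coefficient of dx ∧ dy: ∂f_2/∂x - ∂f_1/∂y = ∂(-2*y^2)/∂x - ∂(5*y^2)/∂y = -10*y
Assembling: d(omega) = (-10*y) dx ∧ dy.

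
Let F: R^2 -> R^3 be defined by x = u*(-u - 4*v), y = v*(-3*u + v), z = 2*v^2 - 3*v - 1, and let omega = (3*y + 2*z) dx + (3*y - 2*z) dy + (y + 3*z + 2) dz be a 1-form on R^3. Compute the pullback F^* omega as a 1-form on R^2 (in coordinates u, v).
F^* omega = (18*u^2*v + 49*u*v^2 + 12*u*v + 4*u - 25*v^3 + 6*v^2 + 2*v) du + (63*u^2*v - 55*u*v^2 + 15*u*v + 2*u + 26*v^3 - 45*v^2 + 27*v + 3) dv

Using F^*(f dg) = (f ∘ F) d(g ∘ F), substitute each coordinate x_i by F_i(u, v) in f_i, and replace dx_i by d F_i = (∂F_i/∂u) du + (∂F_i/∂v) dv.
  For the x component: f_1(F) = -9*u*v + 7*v^2 - 6*v - 2; d F_1 = (-2*u - 4*v) du + (-4*u) dv
  For the y component: f_2(F) = -9*u*v - v^2 + 6*v + 2; d F_2 = (-3*v) du + (-3*u + 2*v) dv
  For the z component: f_3(F) = -3*u*v + 7*v^2 - 9*v - 1; d F_3 = (0) du + (4*v - 3) dv
Combining and collecting du, dv coefficients:
  coeff of du: 18*u^2*v + 49*u*v^2 + 12*u*v + 4*u - 25*v^3 + 6*v^2 + 2*v
  coeff of dv: 63*u^2*v - 55*u*v^2 + 15*u*v + 2*u + 26*v^3 - 45*v^2 + 27*v + 3
F^* omega = (18*u^2*v + 49*u*v^2 + 12*u*v + 4*u - 25*v^3 + 6*v^2 + 2*v) du + (63*u^2*v - 55*u*v^2 + 15*u*v + 2*u + 26*v^3 - 45*v^2 + 27*v + 3) dv.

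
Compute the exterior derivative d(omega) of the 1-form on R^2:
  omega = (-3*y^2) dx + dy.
d(omega) = (6*y) dx ∧ dy

For a 1-form omega = sum_i f_i dx_i, the exterior derivative is
  d(omega) = sum_{i < j} (∂f_j/∂x_i - ∂f_i/∂x_j) dx_i ∧ dx_j.
  coefficient of dx ∧ dy: ∂f_2/∂x - ∂f_1/∂y = ∂(1)/∂x - ∂(-3*y^2)/∂y = 6*y
Assembling: d(omega) = (6*y) dx ∧ dy.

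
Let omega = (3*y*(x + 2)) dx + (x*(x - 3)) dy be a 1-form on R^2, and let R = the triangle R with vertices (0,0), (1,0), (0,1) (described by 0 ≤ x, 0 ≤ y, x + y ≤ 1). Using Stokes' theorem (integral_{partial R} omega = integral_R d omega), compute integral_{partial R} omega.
integral_(partial R) omega = -14/3

Stokes: integral_partial_R omega = integral_R d omega with d omega = (∂Q/∂x - ∂P/∂y) dx ∧ dy.
  ∂Q/∂x = 2*x - 3
  ∂P/∂y = 3*x + 6
  integrand = ∂Q/∂x - ∂P/∂y = -x - 9.
Integrating over R: integral_0^1 integral_0^{1-x} (-x - 9) dy dx = -14/3.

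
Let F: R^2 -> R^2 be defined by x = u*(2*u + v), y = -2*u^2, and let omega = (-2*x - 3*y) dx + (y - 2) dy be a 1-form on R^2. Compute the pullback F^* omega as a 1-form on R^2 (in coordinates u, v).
F^* omega = (2*u*(8*u^2 - 3*u*v - v^2 + 4)) du + (2*u^2*(u - v)) dv

Using F^*(f dg) = (f ∘ F) d(g ∘ F), substitute each coordinate x_i by F_i(u, v) in f_i, and replace dx_i by d F_i = (∂F_i/∂u) du + (∂F_i/∂v) dv.
  For the x component: f_1(F) = 2*u*(u - v); d F_1 = (4*u + v) du + (u) dv
  For the y component: f_2(F) = -2*u^2 - 2; d F_2 = (-4*u) du + (0) dv
Combining and collecting du, dv coefficients:
  coeff of du: 2*u*(8*u^2 - 3*u*v - v^2 + 4)
  coeff of dv: 2*u^2*(u - v)
F^* omega = (2*u*(8*u^2 - 3*u*v - v^2 + 4)) du + (2*u^2*(u - v)) dv.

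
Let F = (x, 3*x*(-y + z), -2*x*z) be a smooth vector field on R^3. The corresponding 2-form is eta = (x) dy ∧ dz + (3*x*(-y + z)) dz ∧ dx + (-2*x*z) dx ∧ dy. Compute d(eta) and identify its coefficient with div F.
d(eta) = (1 - 5*x) dx ∧ dy ∧ dz; div F = 1 - 5*x

For a 2-form in R^3 of the form above, applying d gives a 3-form with coefficient ∂P/∂x + ∂Q/∂y + ∂R/∂z:
  ∂P/∂x = 1
  ∂Q/∂y = -3*x
  ∂R/∂z = -2*x
Sum = 1 - 5*x, which is exactly div F.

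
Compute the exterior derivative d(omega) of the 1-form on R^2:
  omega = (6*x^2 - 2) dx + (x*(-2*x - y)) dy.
d(omega) = (-4*x - y) dx ∧ dy

For a 1-form omega = sum_i f_i dx_i, the exterior derivative is
  d(omega) = sum_{i < j} (∂f_j/∂x_i - ∂f_i/∂x_j) dx_i ∧ dx_j.
  coefficient of dx ∧ dy: ∂f_2/∂x - ∂f_1/∂y = ∂(x*(-2*x - y))/∂x - ∂(6*x^2 - 2)/∂y = -4*x - y
Assembling: d(omega) = (-4*x - y) dx ∧ dy.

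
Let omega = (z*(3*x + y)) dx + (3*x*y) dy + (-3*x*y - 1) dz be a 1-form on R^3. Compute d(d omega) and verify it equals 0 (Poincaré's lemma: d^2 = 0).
d(d omega) = 0

Step 1: d omega = sum_{i<j} (∂f_j/∂x_i - ∂f_i/∂x_j) dx_i ∧ dx_j:
  coeff of dx ∧ dy: 3*y - z
  coeff of dx ∧ dz: -3*x - 4*y
  coeff of dy ∧ dz: -3*x
Step 2: Apply d again to each 2-form coefficient. The only possible 3-form in R^3 is dx ∧ dy ∧ dz, with coefficient
  ∂(coeff of dy∧dz)/∂x - ∂(coeff of dx∧dz)/∂y + ∂(coeff of dx∧dy)/∂z
  = ∂/∂x (-3*x) - ∂/∂y (-3*x - 4*y) + ∂/∂z (3*y - z).
Each of these terms simplifies to sums of mixed partials that cancel in pairs. The result is 0 (by equality of mixed partials for smooth functions — Schwarz / Clairaut).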